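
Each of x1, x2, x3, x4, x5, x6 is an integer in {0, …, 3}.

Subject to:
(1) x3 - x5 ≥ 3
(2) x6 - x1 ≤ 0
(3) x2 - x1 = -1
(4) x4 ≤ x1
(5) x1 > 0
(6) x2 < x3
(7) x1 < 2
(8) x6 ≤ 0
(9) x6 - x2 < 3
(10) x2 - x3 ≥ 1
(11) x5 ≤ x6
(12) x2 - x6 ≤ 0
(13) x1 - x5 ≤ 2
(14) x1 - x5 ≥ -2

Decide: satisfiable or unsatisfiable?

Constraints 1, 2, 10, 12, and 13 give x5 − x1 ≥ -2, x1 − x6 ≥ 0, x6 − x2 ≥ 0, x2 − x3 ≥ 1, x3 − x5 ≥ 3.
Adding all 5 inequalities: the left sides telescope to 0, and the right sides sum to (-2) + 0 + 0 + 1 + 3 = 2. So 0 ≥ 2, which is false.

Unsatisfiable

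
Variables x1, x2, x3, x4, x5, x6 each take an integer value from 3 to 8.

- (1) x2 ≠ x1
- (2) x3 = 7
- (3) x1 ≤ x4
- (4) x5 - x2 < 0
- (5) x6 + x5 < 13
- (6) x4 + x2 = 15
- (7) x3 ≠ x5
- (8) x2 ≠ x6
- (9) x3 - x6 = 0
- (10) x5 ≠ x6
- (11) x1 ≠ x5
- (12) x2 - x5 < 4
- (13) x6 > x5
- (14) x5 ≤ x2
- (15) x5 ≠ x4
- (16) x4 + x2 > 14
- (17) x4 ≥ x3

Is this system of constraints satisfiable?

Satisfiable

Setting (x1, x2, x3, x4, x5, x6) = (6, 8, 7, 7, 5, 7) satisfies everything: constraint 4: x5 - x2 = -3; constraint 5: x6 + x5 = 12, and the others follow.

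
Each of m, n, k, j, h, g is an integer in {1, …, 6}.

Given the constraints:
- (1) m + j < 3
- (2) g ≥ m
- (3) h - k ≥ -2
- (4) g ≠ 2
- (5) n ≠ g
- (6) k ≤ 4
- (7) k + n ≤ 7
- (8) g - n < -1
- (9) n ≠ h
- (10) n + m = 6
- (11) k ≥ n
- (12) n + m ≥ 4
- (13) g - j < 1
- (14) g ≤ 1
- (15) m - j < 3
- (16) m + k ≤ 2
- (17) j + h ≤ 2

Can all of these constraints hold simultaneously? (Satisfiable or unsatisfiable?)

Unsatisfiable

From constraints 6 and 11: n ≤ k ≤ 4. From constraints 2 and 14: m ≤ g ≤ 1. Hence n + m ≤ 5. But constraint 10 requires n + m = 6, and 6 > 5. Contradiction.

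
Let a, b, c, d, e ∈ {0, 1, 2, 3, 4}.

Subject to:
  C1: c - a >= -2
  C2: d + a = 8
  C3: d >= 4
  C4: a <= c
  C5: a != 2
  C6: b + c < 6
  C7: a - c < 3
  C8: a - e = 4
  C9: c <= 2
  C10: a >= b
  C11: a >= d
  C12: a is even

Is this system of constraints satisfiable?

From constraints 3 and 11: a ≥ d and d ≥ 4, so a ≥ 4. From constraints 4 and 9: a ≤ c and c ≤ 2, so a ≤ 2. But 2 < 4, so no value of a works.

Unsatisfiable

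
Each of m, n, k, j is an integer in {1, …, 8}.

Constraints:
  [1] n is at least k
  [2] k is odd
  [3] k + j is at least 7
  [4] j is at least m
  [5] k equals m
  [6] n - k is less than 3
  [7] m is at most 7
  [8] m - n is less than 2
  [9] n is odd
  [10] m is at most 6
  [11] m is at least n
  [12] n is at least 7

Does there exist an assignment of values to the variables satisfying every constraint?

From constraint 12: n ≥ 7. From constraints 10 and 11: n ≤ m and m ≤ 6, so n ≤ 6. But 6 < 7, so no value of n works.

Unsatisfiable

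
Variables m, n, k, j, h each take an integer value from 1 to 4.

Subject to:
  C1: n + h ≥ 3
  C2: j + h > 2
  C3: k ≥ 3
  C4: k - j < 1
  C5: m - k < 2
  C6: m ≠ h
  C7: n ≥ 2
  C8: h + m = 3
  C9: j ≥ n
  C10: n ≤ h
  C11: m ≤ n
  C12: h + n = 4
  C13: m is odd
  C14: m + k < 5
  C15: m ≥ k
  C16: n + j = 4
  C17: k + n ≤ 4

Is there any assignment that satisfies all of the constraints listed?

From constraints 7 and 10: h ≥ n ≥ 2. From constraints 3 and 15: m ≥ k ≥ 3. Hence h + m ≥ 5. But constraint 8 requires h + m = 3, and 3 < 5. Contradiction.

Unsatisfiable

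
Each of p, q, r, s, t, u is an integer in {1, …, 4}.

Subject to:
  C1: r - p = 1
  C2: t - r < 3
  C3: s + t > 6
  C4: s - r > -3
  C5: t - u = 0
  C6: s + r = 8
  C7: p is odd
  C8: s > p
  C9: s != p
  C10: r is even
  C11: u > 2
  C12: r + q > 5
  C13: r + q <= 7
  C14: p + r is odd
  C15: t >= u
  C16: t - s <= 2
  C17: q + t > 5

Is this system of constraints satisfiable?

Try p = 3, q = 2, r = 4, s = 4, t = 4, u = 4.
Check constraint 1: r - p = 1; constraint 2: t - r = 0. The remaining constraints are straightforward to verify.

Satisfiable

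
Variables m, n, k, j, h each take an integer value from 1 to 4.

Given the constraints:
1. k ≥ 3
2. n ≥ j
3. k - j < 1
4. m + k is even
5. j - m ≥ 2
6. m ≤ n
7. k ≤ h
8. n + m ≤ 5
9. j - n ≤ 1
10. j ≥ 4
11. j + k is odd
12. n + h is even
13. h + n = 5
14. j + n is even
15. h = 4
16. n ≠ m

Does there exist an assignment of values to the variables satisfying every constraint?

Unsatisfiable

From constraints 1 and 7: h ≥ k ≥ 3. From constraints 2 and 10: n ≥ j ≥ 4. Hence h + n ≥ 7. But constraint 13 requires h + n = 5, and 5 < 7. Contradiction.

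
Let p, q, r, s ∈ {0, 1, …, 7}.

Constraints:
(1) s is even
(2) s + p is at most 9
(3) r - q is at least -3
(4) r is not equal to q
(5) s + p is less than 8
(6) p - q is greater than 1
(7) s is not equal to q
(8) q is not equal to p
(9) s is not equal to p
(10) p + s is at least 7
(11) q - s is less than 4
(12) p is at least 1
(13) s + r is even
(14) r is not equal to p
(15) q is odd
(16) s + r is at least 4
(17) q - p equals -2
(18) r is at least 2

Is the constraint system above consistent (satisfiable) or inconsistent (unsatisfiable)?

One satisfying assignment is p = 5, q = 3, r = 2, s = 2.
For the less obvious constraints — constraint 2: s + p = 7; constraint 3: r - q = -1; constraint 5: s + p = 7 — and the others hold by inspection.

Satisfiable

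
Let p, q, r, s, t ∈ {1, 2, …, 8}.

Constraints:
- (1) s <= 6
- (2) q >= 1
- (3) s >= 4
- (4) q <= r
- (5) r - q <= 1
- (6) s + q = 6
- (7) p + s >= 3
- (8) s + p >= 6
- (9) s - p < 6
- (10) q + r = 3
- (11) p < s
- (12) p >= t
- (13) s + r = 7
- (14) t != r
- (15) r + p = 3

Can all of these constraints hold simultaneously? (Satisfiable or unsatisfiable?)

Setting (p, q, r, s, t) = (1, 1, 2, 5, 1) satisfies everything: constraint 5: r - q = 1; constraint 6: s + q = 6, and the others follow.

Satisfiable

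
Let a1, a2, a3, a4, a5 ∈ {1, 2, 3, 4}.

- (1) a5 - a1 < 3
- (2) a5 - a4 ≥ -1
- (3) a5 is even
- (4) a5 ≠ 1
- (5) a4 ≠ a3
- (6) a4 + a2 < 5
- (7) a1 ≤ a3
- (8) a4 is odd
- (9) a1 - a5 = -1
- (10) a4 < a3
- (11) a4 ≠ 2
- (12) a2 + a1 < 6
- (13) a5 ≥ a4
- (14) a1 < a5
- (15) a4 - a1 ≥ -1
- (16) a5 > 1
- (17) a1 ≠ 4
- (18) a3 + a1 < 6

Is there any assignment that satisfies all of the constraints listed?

Try a1 = 1, a2 = 3, a3 = 4, a4 = 1, a5 = 2.
Check constraint 1: a5 - a1 = 1; constraint 2: a5 - a4 = 1. The remaining constraints are straightforward to verify.

Satisfiable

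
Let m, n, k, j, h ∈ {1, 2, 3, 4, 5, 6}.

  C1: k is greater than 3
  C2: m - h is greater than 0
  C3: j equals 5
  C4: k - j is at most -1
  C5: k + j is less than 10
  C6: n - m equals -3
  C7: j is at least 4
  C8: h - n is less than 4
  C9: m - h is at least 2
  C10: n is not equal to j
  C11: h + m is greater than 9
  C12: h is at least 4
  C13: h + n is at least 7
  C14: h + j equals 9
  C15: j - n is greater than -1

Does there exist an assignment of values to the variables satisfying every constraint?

Try m = 6, n = 3, k = 4, j = 5, h = 4.
Check constraint 2: m - h = 2; constraint 4: k - j = -1. The remaining constraints are straightforward to verify.

Satisfiable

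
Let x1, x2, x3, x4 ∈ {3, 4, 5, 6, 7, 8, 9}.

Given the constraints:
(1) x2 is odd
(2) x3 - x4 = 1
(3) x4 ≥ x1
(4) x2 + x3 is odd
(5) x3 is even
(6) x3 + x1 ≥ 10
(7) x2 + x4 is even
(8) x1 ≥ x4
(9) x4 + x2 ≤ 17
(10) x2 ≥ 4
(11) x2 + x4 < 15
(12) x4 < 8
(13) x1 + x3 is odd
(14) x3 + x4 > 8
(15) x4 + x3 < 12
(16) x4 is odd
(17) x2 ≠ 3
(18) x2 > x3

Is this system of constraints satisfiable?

Satisfiable

The assignment x1 = 5, x2 = 9, x3 = 6, x4 = 5 works:
  constraint 2 holds since x3 - x4 = 1.
  constraint 6 holds since x3 + x1 = 11.
  constraint 9 holds since x4 + x2 = 14.
The rest check out directly.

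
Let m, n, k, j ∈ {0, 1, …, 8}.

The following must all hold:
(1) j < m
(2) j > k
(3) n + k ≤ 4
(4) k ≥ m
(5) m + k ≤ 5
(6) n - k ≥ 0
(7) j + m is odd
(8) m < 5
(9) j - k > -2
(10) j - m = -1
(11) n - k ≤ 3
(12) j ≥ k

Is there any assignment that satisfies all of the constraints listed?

Unsatisfiable

Constraints 1, 2, and 4 give j < m, m ≤ k, k < j. Chaining: j < m ≤ k < j, which forces j < j — impossible.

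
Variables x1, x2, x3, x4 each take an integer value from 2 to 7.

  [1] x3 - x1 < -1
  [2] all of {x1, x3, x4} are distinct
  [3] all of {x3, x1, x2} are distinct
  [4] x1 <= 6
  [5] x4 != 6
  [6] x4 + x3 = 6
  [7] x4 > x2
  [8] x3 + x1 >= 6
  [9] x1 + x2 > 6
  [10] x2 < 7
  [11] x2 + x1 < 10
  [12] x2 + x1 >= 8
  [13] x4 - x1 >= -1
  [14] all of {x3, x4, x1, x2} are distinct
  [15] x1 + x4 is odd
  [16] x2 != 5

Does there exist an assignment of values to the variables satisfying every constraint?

Satisfiable

Setting (x1, x2, x3, x4) = (5, 3, 2, 4) satisfies everything: constraint 1: x3 - x1 = -3; constraint 6: x4 + x3 = 6; constraint 8: x3 + x1 = 7, and the others follow.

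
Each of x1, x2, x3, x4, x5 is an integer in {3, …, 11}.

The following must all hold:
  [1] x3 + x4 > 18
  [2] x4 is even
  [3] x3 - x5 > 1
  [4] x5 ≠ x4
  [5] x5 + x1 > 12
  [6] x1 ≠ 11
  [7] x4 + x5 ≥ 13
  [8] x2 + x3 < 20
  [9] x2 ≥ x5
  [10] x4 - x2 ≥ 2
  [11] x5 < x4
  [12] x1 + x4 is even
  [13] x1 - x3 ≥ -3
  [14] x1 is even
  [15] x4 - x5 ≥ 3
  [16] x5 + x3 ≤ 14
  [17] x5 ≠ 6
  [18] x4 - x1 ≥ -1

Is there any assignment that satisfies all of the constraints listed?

Take x1 = 8, x2 = 8, x3 = 9, x4 = 10, x5 = 5. Then constraint 1: x3 + x4 = 19; constraint 3: x3 - x5 = 4, and every other listed constraint is also met.

Satisfiable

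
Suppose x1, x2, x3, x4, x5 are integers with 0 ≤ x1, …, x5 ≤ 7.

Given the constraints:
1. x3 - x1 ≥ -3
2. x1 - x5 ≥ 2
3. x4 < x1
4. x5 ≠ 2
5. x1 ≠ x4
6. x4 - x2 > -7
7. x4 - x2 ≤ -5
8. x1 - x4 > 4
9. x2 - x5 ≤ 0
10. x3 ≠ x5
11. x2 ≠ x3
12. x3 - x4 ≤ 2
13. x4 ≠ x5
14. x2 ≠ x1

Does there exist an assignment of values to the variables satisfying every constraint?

Constraints 1, 2, 7, 9, and 12 give x4 − x3 ≥ -2, x3 − x1 ≥ -3, x1 − x5 ≥ 2, x5 − x2 ≥ 0, x2 − x4 ≥ 5.
Adding all 5 inequalities: the left sides telescope to 0, and the right sides sum to (-2) + (-3) + 2 + 0 + 5 = 2. So 0 ≥ 2, which is false.

Unsatisfiable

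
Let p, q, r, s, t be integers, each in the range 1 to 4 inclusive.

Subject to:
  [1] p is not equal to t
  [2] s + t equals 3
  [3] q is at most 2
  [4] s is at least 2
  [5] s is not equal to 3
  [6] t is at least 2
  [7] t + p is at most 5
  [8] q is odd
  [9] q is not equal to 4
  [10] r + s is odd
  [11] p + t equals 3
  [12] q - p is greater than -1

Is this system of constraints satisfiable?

Unsatisfiable

From constraint 4: s ≥ 2. From constraint 6: t ≥ 2. Hence s + t ≥ 4. But constraint 2 requires s + t = 3, and 3 < 4. Contradiction.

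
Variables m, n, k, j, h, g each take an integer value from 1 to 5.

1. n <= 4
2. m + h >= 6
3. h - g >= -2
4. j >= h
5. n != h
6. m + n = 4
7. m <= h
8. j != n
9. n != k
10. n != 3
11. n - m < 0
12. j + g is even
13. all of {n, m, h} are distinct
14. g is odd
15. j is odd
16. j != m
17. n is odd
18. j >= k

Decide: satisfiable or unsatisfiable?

Satisfiable

One satisfying assignment is m = 3, n = 1, k = 2, j = 5, h = 5, g = 5.
For the less obvious constraints — constraint 2: m + h = 8; constraint 3: h - g = 0; constraint 6: m + n = 4 — and the others hold by inspection.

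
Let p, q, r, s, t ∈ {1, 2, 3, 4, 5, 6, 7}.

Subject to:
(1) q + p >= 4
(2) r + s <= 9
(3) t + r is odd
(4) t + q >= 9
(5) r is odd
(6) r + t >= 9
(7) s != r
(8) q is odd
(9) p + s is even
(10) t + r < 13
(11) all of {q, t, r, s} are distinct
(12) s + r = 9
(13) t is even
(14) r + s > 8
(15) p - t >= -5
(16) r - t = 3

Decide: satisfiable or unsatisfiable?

Satisfiable

Setting (p, q, r, s, t) = (2, 5, 7, 2, 4) satisfies everything: constraint 1: q + p = 7; constraint 2: r + s = 9; constraint 4: t + q = 9, and the others follow.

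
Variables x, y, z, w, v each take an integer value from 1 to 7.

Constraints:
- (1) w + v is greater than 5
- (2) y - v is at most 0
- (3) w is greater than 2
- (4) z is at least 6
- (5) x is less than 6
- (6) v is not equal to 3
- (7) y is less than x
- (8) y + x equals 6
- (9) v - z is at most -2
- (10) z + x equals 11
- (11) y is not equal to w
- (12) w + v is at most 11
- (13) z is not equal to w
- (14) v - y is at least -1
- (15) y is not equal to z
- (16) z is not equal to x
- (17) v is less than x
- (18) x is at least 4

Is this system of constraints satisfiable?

Try x = 4, y = 2, z = 7, w = 6, v = 2.
Check constraint 1: w + v = 8; constraint 2: y - v = 0; constraint 8: y + x = 6. The remaining constraints are straightforward to verify.

Satisfiable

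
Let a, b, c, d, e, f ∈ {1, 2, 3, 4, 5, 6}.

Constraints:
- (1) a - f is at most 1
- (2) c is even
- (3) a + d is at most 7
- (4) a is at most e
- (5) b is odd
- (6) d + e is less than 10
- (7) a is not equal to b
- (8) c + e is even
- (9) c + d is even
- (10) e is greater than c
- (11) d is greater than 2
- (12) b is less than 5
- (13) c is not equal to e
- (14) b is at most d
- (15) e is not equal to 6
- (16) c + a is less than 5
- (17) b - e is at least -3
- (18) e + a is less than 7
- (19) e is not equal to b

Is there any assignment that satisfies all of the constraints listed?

The assignment a = 2, b = 1, c = 2, d = 4, e = 4, f = 4 works:
  constraint 1 holds since a - f = -2.
  constraint 3 holds since a + d = 6.
The rest check out directly.

Satisfiable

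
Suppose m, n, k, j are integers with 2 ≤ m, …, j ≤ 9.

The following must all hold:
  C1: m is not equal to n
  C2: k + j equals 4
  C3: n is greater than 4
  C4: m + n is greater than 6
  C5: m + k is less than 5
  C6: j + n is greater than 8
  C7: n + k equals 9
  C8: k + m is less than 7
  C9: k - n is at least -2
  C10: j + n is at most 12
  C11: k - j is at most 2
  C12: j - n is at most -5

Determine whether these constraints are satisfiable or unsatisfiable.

Constraints 9, 11, and 12 give n − j ≥ 5, j − k ≥ -2, k − n ≥ -2.
Adding all 3 inequalities: the left sides telescope to 0, and the right sides sum to 5 + (-2) + (-2) = 1. So 0 ≥ 1, which is false.

Unsatisfiable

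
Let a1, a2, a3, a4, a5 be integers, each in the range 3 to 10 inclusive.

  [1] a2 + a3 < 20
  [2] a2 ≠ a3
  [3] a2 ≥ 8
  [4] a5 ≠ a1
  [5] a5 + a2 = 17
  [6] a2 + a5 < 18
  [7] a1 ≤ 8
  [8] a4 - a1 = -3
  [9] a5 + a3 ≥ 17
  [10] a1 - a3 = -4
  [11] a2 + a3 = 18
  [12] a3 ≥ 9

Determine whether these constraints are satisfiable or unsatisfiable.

Setting (a1, a2, a3, a4, a5) = (6, 8, 10, 3, 9) satisfies everything: constraint 1: a2 + a3 = 18; constraint 5: a5 + a2 = 17; constraint 6: a2 + a5 = 17, and the others follow.

Satisfiable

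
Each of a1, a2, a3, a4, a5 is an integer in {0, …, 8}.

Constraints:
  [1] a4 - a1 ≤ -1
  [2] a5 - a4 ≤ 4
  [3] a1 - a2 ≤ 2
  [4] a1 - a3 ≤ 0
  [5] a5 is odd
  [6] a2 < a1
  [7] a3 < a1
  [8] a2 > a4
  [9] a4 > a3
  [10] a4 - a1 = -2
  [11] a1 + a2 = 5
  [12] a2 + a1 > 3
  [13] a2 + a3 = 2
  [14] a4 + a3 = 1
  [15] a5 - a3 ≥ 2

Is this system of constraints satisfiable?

Constraints 4, 6, 8, and 9 give a3 < a4, a4 < a2, a2 < a1, a1 ≤ a3. Chaining: a3 < a4 < a2 < a1 ≤ a3, which forces a3 < a3 — impossible.

Unsatisfiable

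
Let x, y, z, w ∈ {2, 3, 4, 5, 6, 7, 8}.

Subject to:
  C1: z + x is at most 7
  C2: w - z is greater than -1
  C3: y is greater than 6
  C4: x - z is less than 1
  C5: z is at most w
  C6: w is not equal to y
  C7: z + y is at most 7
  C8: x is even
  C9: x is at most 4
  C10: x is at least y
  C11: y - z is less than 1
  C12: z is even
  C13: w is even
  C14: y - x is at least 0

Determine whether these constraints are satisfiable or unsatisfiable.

Unsatisfiable

From constraint 3: y ≥ 7. From constraints 9 and 10: y ≤ x and x ≤ 4, so y ≤ 4. But 4 < 7, so no value of y works.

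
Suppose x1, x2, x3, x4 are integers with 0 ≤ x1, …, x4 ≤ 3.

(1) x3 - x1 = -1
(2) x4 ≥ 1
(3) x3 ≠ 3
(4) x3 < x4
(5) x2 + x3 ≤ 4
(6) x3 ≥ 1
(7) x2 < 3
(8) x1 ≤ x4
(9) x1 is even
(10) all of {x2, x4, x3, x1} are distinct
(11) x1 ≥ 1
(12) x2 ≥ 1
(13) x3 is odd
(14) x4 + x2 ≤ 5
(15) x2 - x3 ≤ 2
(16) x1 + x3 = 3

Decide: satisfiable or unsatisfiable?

Constraints 2, 6, 11, and 12 confine each of x2, x4, x3, x1 to the 3 values {1, …, 3} (the domain already gives each ≤ 3).
Constraint 10 requires all 4 of them to be distinct, but only 3 values are available — impossible by the pigeonhole principle.

Unsatisfiable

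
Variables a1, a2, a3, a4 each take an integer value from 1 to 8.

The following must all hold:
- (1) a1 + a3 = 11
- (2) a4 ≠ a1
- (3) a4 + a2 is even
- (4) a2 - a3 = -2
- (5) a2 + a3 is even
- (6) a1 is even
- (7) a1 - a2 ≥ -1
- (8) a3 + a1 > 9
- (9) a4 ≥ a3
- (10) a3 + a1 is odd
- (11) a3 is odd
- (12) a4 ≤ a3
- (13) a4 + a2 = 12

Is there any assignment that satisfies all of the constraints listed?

One satisfying assignment is a1 = 4, a2 = 5, a3 = 7, a4 = 7.
For the less obvious constraints — constraint 1: a1 + a3 = 11; constraint 4: a2 - a3 = -2 — and the others hold by inspection.

Satisfiable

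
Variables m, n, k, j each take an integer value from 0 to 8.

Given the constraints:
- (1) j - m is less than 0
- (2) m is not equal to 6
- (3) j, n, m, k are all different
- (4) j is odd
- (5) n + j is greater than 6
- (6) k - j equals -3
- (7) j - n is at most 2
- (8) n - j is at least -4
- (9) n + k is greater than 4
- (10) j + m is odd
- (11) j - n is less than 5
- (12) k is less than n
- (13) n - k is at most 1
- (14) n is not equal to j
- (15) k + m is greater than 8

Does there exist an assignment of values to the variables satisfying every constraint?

Satisfiable

Take m = 8, n = 3, k = 2, j = 5. Then constraint 1: j - m = -3; constraint 5: n + j = 8, and every other listed constraint is also met.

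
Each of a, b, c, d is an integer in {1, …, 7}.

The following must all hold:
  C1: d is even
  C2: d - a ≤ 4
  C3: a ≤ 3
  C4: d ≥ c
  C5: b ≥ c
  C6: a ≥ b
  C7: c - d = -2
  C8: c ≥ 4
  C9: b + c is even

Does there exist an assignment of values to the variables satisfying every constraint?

Unsatisfiable

From constraints 5 and 8: b ≥ c and c ≥ 4, so b ≥ 4. From constraints 3 and 6: b ≤ a and a ≤ 3, so b ≤ 3. But 3 < 4, so no value of b works.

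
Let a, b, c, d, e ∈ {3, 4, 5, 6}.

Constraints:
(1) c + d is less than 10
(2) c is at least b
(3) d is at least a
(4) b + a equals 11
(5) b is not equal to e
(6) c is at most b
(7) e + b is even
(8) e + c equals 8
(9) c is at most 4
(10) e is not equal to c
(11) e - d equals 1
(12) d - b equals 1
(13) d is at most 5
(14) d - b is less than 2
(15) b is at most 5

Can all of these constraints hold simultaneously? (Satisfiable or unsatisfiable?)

Unsatisfiable

From constraints 2 and 9: b ≤ c ≤ 4. From constraints 3 and 13: a ≤ d ≤ 5. Hence b + a ≤ 9. But constraint 4 requires b + a = 11, and 11 > 9. Contradiction.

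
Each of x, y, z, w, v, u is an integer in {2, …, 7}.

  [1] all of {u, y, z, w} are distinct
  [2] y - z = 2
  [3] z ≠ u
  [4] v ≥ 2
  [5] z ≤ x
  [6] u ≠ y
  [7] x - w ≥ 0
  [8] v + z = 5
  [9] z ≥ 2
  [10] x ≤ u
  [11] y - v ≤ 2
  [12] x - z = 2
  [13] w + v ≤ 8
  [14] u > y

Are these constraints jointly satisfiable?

Satisfiable

Take x = 4, y = 4, z = 2, w = 3, v = 3, u = 7. Then constraint 2: y - z = 2; constraint 7: x - w = 1, and every other listed constraint is also met.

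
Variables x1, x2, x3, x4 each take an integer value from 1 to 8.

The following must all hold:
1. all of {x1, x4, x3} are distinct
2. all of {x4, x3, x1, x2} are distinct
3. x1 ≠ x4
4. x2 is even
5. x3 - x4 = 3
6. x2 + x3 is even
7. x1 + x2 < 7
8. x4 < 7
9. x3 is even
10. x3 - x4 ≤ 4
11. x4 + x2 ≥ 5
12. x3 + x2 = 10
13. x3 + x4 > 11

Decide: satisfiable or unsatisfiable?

One satisfying assignment is x1 = 4, x2 = 2, x3 = 8, x4 = 5.
For the less obvious constraints — constraint 5: x3 - x4 = 3; constraint 7: x1 + x2 = 6 — and the others hold by inspection.

Satisfiable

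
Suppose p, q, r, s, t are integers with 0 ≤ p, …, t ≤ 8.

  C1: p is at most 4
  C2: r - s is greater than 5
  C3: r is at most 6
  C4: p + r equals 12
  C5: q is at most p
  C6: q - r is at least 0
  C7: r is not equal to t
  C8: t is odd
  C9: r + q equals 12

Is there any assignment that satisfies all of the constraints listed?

Unsatisfiable

From constraint 3: r ≤ 6. From constraints 1 and 5: q ≤ p ≤ 4. Hence r + q ≤ 10. But constraint 9 requires r + q = 12, and 12 > 10. Contradiction.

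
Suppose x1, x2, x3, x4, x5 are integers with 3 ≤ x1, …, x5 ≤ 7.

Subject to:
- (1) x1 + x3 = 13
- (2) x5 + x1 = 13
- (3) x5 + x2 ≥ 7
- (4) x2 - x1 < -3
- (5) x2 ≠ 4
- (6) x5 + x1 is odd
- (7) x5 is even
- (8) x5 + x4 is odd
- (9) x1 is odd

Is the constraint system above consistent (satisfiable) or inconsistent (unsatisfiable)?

Satisfiable

The assignment x1 = 7, x2 = 3, x3 = 6, x4 = 7, x5 = 6 works:
  constraint 1 holds since x1 + x3 = 13.
  constraint 2 holds since x5 + x1 = 13.
  constraint 3 holds since x5 + x2 = 9.
The rest check out directly.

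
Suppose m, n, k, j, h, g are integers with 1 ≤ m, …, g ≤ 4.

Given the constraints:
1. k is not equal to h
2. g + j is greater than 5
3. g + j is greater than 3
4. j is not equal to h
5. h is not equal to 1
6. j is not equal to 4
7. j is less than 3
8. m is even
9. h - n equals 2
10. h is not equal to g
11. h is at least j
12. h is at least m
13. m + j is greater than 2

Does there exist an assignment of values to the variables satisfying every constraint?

Take m = 2, n = 1, k = 1, j = 2, h = 3, g = 4. Then constraint 2: g + j = 6; constraint 3: g + j = 6; constraint 9: h - n = 2, and every other listed constraint is also met.

Satisfiable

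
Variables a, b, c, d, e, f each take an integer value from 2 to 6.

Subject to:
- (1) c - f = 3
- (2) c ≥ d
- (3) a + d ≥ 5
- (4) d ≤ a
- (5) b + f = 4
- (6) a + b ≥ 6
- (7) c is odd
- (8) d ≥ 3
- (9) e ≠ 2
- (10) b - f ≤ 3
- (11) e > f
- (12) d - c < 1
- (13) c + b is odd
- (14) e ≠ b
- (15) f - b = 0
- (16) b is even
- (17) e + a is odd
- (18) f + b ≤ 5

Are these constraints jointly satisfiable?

The assignment a = 4, b = 2, c = 5, d = 4, e = 5, f = 2 works:
  constraint 1 holds since c - f = 3.
  constraint 3 holds since a + d = 8.
  constraint 5 holds since b + f = 4.
The rest check out directly.

Satisfiable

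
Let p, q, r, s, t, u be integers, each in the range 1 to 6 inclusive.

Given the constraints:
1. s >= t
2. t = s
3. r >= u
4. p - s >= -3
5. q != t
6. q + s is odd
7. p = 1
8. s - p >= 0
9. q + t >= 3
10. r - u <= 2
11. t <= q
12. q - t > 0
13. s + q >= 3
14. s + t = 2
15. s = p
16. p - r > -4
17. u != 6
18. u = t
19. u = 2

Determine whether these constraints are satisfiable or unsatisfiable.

Unsatisfiable

Constraint 19 fixes u = 2 and constraint 7 fixes p = 1. Constraints 2, 15, and 18 give u = t = s = p, so u = p. But 2 ≠ 1 — contradiction.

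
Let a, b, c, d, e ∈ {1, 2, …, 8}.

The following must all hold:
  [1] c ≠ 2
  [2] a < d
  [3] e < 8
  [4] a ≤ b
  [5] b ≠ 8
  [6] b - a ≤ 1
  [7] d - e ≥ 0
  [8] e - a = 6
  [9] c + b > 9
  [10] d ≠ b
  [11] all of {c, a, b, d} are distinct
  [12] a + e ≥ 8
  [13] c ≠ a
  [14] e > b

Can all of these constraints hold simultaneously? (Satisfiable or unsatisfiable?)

The assignment a = 1, b = 2, c = 8, d = 7, e = 7 works:
  constraint 6 holds since b - a = 1.
  constraint 7 holds since d - e = 0.
  constraint 8 holds since e - a = 6.
The rest check out directly.

Satisfiable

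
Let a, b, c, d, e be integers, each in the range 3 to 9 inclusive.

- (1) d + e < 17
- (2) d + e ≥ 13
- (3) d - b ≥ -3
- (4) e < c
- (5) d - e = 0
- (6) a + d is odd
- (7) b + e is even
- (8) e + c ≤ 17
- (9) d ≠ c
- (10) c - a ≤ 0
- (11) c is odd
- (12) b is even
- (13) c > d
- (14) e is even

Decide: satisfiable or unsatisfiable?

Satisfiable

Setting (a, b, c, d, e) = (9, 8, 9, 8, 8) satisfies everything: constraint 1: d + e = 16; constraint 2: d + e = 16; constraint 3: d - b = 0, and the others follow.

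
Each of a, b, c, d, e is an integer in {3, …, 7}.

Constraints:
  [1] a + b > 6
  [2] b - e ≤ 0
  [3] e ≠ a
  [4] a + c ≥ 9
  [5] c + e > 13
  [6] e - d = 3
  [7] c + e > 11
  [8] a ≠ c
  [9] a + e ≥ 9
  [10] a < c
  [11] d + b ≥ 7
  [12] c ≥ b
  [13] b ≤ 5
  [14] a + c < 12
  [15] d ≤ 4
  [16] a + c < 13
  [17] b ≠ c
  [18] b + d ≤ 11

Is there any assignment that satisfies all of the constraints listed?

One satisfying assignment is a = 3, b = 5, c = 7, d = 4, e = 7.
For the less obvious constraints — constraint 1: a + b = 8; constraint 2: b - e = -2; constraint 4: a + c = 10 — and the others hold by inspection.

Satisfiable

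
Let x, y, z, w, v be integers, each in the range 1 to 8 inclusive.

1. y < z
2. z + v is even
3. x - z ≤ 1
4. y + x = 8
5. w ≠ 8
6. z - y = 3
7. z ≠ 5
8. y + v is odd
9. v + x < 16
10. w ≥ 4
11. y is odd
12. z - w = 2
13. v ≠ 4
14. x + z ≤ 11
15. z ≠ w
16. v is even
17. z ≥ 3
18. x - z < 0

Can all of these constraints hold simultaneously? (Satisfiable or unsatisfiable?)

Satisfiable

Setting (x, y, z, w, v) = (5, 3, 6, 4, 8) satisfies everything: constraint 3: x - z = -1; constraint 4: y + x = 8, and the others follow.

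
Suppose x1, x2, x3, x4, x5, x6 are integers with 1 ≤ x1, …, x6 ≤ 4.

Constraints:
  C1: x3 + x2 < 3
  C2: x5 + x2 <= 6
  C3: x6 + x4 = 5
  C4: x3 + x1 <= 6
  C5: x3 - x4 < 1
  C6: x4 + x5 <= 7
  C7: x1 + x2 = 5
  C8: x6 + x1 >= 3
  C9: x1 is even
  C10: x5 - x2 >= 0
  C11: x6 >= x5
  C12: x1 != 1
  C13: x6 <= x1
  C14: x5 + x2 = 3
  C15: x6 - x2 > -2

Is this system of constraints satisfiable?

Take x1 = 4, x2 = 1, x3 = 1, x4 = 3, x5 = 2, x6 = 2. Then constraint 1: x3 + x2 = 2; constraint 2: x5 + x2 = 3, and every other listed constraint is also met.

Satisfiable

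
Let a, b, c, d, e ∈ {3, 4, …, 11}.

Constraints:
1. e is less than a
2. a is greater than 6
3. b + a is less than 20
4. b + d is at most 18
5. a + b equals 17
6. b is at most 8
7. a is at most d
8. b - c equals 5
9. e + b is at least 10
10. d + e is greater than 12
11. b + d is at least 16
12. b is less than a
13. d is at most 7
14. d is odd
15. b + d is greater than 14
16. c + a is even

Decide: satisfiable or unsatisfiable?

Unsatisfiable

From constraints 7 and 13: a ≤ d ≤ 7. From constraint 6: b ≤ 8. Hence a + b ≤ 15. But constraint 5 requires a + b = 17, and 17 > 15. Contradiction.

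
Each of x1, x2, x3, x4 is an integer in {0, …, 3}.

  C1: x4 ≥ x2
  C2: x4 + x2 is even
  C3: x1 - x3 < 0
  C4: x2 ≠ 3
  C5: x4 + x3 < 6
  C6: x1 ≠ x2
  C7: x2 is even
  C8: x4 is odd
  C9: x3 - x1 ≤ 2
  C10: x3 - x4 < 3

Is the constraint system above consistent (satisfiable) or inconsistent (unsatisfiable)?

Unsatisfiable

Constraint 8 makes x4 odd and constraint 7 makes x2 even, so x4 + x2 must be odd. Constraint 2 says x4 + x2 is even — contradiction.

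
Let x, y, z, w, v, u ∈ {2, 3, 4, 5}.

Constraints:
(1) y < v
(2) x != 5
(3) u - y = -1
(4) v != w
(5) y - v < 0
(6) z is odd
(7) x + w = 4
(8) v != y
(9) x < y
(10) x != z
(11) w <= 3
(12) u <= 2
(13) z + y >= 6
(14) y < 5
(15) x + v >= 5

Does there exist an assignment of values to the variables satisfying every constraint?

Take x = 2, y = 3, z = 5, w = 2, v = 4, u = 2. Then constraint 3: u - y = -1; constraint 5: y - v = -1, and every other listed constraint is also met.

Satisfiable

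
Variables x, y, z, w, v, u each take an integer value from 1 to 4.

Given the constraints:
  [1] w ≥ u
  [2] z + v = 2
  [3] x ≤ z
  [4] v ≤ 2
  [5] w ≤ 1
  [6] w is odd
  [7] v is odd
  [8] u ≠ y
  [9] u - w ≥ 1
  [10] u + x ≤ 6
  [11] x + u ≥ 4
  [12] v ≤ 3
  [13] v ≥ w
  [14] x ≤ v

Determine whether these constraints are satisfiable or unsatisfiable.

From constraints 4 and 14: x ≤ v ≤ 2. From constraints 1 and 5: u ≤ w ≤ 1. Hence x + u ≤ 3. But constraint 11 requires x + u ≥ 4, and 4 > 3. Contradiction.

Unsatisfiable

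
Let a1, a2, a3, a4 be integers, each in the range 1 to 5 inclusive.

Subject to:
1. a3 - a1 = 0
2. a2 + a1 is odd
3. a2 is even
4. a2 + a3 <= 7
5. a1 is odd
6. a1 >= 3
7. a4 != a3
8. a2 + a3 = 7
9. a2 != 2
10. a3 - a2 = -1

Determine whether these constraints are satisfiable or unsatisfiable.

Setting (a1, a2, a3, a4) = (3, 4, 3, 2) satisfies everything: constraint 1: a3 - a1 = 0; constraint 4: a2 + a3 = 7, and the others follow.

Satisfiable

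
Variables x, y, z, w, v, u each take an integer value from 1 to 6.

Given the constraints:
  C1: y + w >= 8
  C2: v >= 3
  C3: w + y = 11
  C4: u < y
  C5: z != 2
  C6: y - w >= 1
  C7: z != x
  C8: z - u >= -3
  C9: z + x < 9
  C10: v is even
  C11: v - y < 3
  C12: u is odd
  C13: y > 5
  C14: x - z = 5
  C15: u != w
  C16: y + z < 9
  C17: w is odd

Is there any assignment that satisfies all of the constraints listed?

The assignment x = 6, y = 6, z = 1, w = 5, v = 6, u = 1 works:
  constraint 1 holds since y + w = 11.
  constraint 3 holds since w + y = 11.
The rest check out directly.

Satisfiable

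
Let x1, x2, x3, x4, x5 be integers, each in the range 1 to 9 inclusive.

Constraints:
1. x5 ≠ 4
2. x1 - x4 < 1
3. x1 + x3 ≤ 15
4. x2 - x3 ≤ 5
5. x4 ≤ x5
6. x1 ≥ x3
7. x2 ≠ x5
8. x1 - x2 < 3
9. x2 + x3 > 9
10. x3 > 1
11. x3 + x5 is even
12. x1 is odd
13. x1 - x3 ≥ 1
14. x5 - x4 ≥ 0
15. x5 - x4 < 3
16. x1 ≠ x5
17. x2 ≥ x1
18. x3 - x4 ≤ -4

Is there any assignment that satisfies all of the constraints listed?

Satisfiable

Try x1 = 7, x2 = 7, x3 = 5, x4 = 9, x5 = 9.
Check constraint 2: x1 - x4 = -2; constraint 3: x1 + x3 = 12. The remaining constraints are straightforward to verify.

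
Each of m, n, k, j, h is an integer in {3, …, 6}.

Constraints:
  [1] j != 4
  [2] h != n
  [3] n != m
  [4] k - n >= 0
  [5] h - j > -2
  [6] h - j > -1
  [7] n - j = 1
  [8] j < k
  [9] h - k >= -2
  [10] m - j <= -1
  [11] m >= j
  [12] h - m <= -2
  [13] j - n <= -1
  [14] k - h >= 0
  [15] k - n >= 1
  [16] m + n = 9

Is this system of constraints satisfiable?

Constraints 4, 9, 10, 12, and 13 give j − m ≥ 1, m − h ≥ 2, h − k ≥ -2, k − n ≥ 0, n − j ≥ 1.
Adding all 5 inequalities: the left sides telescope to 0, and the right sides sum to 1 + 2 + (-2) + 0 + 1 = 2. So 0 ≥ 2, which is false.

Unsatisfiable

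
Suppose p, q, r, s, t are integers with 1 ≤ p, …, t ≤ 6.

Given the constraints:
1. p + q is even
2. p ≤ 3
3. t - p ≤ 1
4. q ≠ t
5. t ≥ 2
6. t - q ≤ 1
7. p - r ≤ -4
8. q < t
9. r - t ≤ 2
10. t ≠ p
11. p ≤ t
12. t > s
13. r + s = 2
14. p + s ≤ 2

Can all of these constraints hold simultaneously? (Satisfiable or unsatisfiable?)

Unsatisfiable

Constraints 3, 7, and 9 give r − p ≥ 4, p − t ≥ -1, t − r ≥ -2.
Adding all 3 inequalities: the left sides telescope to 0, and the right sides sum to 4 + (-1) + (-2) = 1. So 0 ≥ 1, which is false.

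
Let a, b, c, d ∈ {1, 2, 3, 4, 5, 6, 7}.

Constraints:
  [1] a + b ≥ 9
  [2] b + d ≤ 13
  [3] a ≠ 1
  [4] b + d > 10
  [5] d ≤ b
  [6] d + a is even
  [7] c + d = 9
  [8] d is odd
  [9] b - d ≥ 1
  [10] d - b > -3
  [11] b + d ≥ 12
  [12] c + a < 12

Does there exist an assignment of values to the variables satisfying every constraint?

Take a = 5, b = 7, c = 4, d = 5. Then constraint 1: a + b = 12; constraint 2: b + d = 12, and every other listed constraint is also met.

Satisfiable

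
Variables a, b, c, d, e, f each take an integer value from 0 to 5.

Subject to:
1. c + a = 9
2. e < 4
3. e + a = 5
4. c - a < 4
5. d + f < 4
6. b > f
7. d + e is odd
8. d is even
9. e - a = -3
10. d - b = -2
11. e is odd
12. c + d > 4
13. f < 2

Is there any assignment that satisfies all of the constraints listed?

One satisfying assignment is a = 4, b = 2, c = 5, d = 0, e = 1, f = 1.
For the less obvious constraints — constraint 1: c + a = 9; constraint 3: e + a = 5 — and the others hold by inspection.

Satisfiable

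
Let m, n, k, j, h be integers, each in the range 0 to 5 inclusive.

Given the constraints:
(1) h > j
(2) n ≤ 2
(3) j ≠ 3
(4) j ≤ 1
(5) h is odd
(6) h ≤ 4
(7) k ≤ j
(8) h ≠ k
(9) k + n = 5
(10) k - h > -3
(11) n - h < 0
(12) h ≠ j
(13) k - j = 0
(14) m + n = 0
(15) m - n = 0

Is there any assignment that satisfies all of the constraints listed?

From constraints 4 and 7: k ≤ j ≤ 1. From constraint 2: n ≤ 2. Hence k + n ≤ 3. But constraint 9 requires k + n = 5, and 5 > 3. Contradiction.

Unsatisfiable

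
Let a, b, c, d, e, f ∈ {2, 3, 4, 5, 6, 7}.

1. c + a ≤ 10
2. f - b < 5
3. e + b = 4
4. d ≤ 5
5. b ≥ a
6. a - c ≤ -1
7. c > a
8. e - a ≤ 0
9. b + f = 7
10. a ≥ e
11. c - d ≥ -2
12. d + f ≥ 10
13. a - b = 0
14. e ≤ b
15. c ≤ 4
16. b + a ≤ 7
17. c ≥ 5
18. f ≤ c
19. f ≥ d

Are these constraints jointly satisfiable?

From constraint 4: d ≤ 5. From constraints 15 and 18: f ≤ c ≤ 4. Hence d + f ≤ 9. But constraint 12 requires d + f ≥ 10, and 10 > 9. Contradiction.

Unsatisfiable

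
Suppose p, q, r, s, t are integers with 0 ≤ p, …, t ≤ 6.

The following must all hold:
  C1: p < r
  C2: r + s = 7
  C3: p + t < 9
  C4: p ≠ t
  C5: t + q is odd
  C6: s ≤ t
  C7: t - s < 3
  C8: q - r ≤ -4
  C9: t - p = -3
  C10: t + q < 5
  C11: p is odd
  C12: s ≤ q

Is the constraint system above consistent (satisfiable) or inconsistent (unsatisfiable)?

Satisfiable

Setting (p, q, r, s, t) = (5, 1, 6, 1, 2) satisfies everything: constraint 2: r + s = 7; constraint 3: p + t = 7, and the others follow.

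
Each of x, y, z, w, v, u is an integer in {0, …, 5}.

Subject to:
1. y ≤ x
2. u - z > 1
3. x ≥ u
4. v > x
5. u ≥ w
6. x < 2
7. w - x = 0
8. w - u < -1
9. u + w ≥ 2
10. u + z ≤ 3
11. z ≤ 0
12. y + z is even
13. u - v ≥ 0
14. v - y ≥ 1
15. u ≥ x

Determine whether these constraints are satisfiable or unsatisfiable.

Unsatisfiable

Constraints 3, 4, and 13 give u ≤ x, x < v, v ≤ u. Chaining: u ≤ x < v ≤ u, which forces u < u — impossible.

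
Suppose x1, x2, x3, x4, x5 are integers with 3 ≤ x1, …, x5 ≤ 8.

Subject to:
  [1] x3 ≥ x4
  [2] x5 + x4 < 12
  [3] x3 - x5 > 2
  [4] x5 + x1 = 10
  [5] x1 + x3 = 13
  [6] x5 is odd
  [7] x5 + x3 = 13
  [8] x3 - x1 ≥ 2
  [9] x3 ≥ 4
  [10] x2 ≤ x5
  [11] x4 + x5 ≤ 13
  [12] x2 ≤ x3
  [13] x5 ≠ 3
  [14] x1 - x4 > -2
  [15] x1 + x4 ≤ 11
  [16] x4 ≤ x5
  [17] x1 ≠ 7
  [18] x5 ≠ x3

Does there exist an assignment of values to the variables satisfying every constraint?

Take x1 = 5, x2 = 5, x3 = 8, x4 = 5, x5 = 5. Then constraint 2: x5 + x4 = 10; constraint 3: x3 - x5 = 3, and every other listed constraint is also met.

Satisfiable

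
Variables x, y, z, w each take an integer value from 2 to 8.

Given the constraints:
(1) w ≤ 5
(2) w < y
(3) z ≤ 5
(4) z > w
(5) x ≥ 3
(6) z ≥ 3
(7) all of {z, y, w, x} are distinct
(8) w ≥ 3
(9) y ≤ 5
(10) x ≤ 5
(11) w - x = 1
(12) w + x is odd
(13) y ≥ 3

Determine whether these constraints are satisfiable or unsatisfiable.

Unsatisfiable

Constraints 1, 3, 5, 6, 8, 9, 10, and 13 confine each of z, y, w, x to the 3 values {3, …, 5}.
Constraint 7 requires all 4 of them to be distinct, but only 3 values are available — impossible by the pigeonhole principle.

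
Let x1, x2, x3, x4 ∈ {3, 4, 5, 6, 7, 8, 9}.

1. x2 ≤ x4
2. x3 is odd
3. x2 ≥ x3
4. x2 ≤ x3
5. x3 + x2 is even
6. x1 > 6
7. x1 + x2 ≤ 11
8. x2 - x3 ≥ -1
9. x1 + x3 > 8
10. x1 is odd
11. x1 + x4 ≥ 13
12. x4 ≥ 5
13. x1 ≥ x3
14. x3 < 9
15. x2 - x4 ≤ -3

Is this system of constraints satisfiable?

Satisfiable

Take x1 = 7, x2 = 3, x3 = 3, x4 = 9. Then constraint 7: x1 + x2 = 10; constraint 8: x2 - x3 = 0; constraint 9: x1 + x3 = 10, and every other listed constraint is also met.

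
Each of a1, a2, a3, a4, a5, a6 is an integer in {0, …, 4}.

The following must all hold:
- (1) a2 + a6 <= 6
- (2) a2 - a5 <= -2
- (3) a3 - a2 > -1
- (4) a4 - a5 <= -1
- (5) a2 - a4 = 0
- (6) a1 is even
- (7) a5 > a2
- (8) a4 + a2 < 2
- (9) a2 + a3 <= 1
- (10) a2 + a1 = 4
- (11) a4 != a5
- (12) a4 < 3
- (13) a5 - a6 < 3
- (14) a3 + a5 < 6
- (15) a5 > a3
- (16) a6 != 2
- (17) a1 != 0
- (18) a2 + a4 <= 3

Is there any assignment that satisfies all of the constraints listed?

Satisfiable

Take a1 = 4, a2 = 0, a3 = 0, a4 = 0, a5 = 4, a6 = 3. Then constraint 1: a2 + a6 = 3; constraint 2: a2 - a5 = -4, and every other listed constraint is also met.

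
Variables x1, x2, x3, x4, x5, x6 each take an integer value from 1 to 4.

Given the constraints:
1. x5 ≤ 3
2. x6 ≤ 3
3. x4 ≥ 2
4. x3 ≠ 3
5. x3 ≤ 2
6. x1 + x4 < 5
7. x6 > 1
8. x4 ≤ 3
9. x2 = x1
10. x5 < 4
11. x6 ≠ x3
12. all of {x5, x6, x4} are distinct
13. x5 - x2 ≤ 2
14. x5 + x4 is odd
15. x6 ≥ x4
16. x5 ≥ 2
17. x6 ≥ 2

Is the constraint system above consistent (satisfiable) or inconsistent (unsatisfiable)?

Unsatisfiable

Constraints 1, 2, 3, 8, 16, and 17 confine each of x5, x6, x4 to the 2 values {2, 3}.
Constraint 12 requires all 3 of them to be distinct, but only 2 values are available — impossible by the pigeonhole principle.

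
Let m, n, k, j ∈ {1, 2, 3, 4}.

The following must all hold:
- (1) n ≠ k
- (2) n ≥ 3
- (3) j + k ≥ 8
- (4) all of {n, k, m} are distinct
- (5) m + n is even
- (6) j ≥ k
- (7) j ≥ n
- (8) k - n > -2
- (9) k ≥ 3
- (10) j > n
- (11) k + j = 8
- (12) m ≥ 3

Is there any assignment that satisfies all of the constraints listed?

Constraints 2, 9, and 12 confine each of n, k, m to the 2 values {3, 4} (the domain already gives each ≤ 4).
Constraint 4 requires all 3 of them to be distinct, but only 2 values are available — impossible by the pigeonhole principle.

Unsatisfiable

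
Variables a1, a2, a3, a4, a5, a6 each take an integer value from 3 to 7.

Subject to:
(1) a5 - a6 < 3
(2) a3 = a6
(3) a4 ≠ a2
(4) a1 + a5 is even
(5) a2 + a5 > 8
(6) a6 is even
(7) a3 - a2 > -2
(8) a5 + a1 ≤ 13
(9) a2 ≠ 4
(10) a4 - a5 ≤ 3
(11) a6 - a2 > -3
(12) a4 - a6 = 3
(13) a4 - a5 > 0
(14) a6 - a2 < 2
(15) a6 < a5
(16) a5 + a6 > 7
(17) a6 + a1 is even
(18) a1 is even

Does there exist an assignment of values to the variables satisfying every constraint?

Satisfiable

The assignment a1 = 6, a2 = 5, a3 = 4, a4 = 7, a5 = 6, a6 = 4 works:
  constraint 1 holds since a5 - a6 = 2.
  constraint 5 holds since a2 + a5 = 11.
  constraint 7 holds since a3 - a2 = -1.
The rest check out directly.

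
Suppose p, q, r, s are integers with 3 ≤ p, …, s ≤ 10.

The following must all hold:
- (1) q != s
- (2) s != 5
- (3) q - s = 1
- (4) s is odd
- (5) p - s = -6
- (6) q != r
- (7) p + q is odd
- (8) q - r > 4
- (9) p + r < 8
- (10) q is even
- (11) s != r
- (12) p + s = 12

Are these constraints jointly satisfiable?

Satisfiable

One satisfying assignment is p = 3, q = 10, r = 3, s = 9.
For the less obvious constraints — constraint 3: q - s = 1; constraint 5: p - s = -6; constraint 8: q - r = 7 — and the others hold by inspection.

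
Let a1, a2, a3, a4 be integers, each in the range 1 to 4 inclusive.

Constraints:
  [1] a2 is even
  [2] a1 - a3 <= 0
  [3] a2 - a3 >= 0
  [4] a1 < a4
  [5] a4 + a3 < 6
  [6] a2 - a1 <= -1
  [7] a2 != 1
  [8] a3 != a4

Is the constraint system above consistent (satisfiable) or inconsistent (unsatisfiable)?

Constraints 2, 3, and 6 give a2 − a3 ≥ 0, a3 − a1 ≥ 0, a1 − a2 ≥ 1.
Adding all 3 inequalities: the left sides telescope to 0, and the right sides sum to 0 + 0 + 1 = 1. So 0 ≥ 1, which is false.

Unsatisfiable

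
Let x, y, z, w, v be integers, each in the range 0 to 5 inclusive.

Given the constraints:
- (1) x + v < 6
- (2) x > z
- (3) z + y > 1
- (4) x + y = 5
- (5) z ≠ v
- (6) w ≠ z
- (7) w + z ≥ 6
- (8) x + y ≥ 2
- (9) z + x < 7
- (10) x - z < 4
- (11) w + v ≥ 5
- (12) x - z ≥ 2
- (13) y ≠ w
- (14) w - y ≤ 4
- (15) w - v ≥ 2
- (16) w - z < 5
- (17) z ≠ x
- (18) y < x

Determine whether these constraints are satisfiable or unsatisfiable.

Setting (x, y, z, w, v) = (4, 1, 2, 4, 1) satisfies everything: constraint 1: x + v = 5; constraint 3: z + y = 3; constraint 4: x + y = 5, and the others follow.

Satisfiable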